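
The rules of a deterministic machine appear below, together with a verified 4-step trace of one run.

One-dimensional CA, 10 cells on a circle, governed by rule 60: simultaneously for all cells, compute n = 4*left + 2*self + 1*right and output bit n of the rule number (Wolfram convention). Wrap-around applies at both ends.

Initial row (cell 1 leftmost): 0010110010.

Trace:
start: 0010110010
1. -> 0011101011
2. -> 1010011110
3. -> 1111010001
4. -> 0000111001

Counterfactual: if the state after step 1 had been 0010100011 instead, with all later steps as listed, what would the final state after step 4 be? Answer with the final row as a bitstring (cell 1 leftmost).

state after step 1 := 0010100011
2. -> 1011110010
3. -> 1110001011
4. -> 0001001110

0001001110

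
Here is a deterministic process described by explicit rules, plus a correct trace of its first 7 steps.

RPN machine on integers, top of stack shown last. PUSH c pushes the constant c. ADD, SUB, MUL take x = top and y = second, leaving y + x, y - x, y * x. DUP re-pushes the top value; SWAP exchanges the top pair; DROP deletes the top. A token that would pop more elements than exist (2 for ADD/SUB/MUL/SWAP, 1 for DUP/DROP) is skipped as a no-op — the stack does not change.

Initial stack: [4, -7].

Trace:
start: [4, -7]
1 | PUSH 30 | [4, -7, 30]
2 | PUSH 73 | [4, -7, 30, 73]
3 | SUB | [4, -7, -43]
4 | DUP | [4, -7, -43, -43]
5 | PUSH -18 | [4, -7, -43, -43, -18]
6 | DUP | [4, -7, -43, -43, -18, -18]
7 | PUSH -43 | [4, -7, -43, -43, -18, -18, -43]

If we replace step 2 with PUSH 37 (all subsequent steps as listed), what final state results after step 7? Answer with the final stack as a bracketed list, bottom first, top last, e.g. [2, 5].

[4, -7, -7, -7, -18, -18, -43]

(re-executing from step 2 with the substitution; state before step 2: [4, -7, 30])
2 | PUSH 37 | [4, -7, 30, 37]
3 | SUB | [4, -7, -7]
4 | DUP | [4, -7, -7, -7]
5 | PUSH -18 | [4, -7, -7, -7, -18]
6 | DUP | [4, -7, -7, -7, -18, -18]
7 | PUSH -43 | [4, -7, -7, -7, -18, -18, -43]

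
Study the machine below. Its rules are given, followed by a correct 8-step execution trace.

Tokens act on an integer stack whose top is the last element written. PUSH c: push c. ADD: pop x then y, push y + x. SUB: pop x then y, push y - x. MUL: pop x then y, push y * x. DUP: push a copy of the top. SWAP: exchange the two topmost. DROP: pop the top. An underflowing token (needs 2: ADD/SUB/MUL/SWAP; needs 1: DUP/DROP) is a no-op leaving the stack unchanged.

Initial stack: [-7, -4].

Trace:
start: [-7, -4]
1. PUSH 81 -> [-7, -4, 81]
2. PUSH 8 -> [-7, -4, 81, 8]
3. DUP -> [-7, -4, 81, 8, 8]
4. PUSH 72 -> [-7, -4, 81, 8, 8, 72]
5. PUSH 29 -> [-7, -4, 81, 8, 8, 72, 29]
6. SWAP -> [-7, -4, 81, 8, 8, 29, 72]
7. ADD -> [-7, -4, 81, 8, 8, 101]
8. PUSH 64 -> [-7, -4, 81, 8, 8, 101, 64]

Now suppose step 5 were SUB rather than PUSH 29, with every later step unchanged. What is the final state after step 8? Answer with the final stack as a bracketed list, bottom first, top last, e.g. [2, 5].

[-7, -4, 81, -56, 64]

(re-executing from step 5 with the substitution; state before step 5: [-7, -4, 81, 8, 8, 72])
5. SUB -> [-7, -4, 81, 8, -64]
6. SWAP -> [-7, -4, 81, -64, 8]
7. ADD -> [-7, -4, 81, -56]
8. PUSH 64 -> [-7, -4, 81, -56, 64]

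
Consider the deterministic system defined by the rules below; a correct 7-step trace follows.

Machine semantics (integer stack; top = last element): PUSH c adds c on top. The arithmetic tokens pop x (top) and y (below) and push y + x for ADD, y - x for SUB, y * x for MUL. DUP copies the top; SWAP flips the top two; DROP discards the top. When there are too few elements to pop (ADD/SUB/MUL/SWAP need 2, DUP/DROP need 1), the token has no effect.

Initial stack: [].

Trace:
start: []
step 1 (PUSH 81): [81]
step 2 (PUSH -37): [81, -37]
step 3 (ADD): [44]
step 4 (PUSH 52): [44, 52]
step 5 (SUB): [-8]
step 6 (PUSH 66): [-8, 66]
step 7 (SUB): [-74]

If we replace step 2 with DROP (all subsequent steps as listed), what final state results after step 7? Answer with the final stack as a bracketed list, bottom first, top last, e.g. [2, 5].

[-14]

(re-executing from step 2 with the substitution; state before step 2: [81])
step 2 (DROP): []
step 3 (ADD): []
step 4 (PUSH 52): [52]
step 5 (SUB): [52]
step 6 (PUSH 66): [52, 66]
step 7 (SUB): [-14]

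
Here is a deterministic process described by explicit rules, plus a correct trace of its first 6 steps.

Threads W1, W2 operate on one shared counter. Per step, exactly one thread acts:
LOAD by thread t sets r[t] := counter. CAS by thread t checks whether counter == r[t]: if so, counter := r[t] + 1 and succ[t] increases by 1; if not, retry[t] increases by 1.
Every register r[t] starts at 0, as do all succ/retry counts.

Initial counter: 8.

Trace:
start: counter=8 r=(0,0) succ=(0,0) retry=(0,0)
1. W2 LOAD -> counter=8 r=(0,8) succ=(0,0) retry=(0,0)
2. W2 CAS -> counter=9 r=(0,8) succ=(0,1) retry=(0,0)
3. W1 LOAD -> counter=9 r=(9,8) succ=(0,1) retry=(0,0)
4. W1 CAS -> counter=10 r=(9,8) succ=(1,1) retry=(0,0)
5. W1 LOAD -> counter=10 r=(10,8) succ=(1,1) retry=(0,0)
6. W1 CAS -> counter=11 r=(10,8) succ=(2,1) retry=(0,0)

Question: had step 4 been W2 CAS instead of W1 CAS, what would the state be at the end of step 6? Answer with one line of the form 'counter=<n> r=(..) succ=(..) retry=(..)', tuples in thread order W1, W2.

counter=10 r=(9,8) succ=(1,1) retry=(0,1)

(re-executing from step 4 with the substitution; state before step 4: counter=9 r=(9,8) succ=(0,1) retry=(0,0))
4. W2 CAS -> counter=9 r=(9,8) succ=(0,1) retry=(0,1)
5. W1 LOAD -> counter=9 r=(9,8) succ=(0,1) retry=(0,1)
6. W1 CAS -> counter=10 r=(9,8) succ=(1,1) retry=(0,1)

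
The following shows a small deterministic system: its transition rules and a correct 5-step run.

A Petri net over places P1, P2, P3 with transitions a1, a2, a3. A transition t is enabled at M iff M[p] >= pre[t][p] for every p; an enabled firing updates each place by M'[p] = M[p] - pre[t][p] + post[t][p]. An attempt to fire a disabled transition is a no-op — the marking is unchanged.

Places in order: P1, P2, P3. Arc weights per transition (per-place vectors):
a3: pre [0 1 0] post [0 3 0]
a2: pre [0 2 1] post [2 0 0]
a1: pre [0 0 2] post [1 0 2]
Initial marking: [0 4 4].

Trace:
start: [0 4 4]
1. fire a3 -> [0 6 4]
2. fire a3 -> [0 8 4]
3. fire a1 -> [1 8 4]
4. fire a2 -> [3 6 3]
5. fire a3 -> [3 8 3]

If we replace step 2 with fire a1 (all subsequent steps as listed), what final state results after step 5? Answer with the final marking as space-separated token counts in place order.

(re-executing from step 2 with the substitution; state before step 2: [0 6 4])
2. fire a1 -> [1 6 4]
3. fire a1 -> [2 6 4]
4. fire a2 -> [4 4 3]
5. fire a3 -> [4 6 3]

4 6 3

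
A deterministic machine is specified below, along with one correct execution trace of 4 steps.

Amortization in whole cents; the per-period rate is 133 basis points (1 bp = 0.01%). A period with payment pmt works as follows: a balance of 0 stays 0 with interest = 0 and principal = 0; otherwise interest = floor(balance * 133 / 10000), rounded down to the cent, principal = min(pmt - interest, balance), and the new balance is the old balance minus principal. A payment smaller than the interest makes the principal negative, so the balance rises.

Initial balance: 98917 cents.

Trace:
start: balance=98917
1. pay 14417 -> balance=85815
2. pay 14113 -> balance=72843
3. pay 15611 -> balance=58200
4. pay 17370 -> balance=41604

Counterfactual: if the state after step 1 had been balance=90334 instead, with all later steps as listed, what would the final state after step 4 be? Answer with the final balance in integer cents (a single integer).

46305

state after step 1 := balance=90334
2. pay 14113 -> balance=77422
3. pay 15611 -> balance=62840
4. pay 17370 -> balance=46305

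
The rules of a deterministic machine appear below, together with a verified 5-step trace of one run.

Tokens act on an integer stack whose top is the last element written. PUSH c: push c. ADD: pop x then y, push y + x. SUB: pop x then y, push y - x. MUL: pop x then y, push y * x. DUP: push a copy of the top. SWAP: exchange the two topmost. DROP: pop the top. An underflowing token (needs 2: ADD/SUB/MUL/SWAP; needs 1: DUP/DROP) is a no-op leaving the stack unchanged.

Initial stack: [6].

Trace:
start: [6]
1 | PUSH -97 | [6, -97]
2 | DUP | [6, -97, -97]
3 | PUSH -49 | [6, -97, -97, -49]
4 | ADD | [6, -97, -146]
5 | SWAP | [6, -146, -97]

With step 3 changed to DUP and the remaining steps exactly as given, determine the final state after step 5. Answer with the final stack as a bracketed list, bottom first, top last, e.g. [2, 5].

[6, -194, -97]

(re-executing from step 3 with the substitution; state before step 3: [6, -97, -97])
3 | DUP | [6, -97, -97, -97]
4 | ADD | [6, -97, -194]
5 | SWAP | [6, -194, -97]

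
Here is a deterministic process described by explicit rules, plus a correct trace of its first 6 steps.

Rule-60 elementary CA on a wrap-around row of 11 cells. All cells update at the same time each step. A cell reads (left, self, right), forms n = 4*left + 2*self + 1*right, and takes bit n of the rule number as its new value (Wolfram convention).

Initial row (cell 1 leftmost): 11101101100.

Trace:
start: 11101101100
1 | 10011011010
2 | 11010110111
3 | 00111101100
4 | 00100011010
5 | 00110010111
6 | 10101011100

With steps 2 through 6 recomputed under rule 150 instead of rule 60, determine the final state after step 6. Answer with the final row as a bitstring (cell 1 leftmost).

(re-executing steps 2..6 under rule 150; state before step 2: 10011011010)
2 | 11100000010
3 | 01010000110
4 | 11011001001
5 | 10000111110
6 | 11001011100

11001011100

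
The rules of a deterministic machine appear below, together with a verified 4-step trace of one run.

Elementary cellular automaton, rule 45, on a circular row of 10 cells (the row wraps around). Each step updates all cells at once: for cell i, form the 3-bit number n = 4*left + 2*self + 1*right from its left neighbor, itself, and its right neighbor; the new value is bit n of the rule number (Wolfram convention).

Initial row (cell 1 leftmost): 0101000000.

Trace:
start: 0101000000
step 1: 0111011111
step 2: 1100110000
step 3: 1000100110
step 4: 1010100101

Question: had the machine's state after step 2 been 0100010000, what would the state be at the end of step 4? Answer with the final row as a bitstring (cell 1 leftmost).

1111111100

state after step 2 := 0100010000
step 3: 0101010111
step 4: 1111111100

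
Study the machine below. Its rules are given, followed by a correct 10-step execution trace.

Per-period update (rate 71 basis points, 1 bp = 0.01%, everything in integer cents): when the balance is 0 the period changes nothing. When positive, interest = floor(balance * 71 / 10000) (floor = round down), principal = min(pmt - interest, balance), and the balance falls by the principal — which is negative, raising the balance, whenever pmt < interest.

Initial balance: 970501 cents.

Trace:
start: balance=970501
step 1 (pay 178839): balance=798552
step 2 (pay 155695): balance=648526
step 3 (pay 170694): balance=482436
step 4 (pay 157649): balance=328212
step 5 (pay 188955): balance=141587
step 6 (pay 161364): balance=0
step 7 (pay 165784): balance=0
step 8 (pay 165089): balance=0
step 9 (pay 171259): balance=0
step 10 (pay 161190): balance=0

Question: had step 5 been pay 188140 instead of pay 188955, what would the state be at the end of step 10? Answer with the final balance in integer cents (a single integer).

0

(re-executing from step 5 with the substitution; state before step 5: balance=328212)
step 5 (pay 188140): balance=142402
step 6 (pay 161364): balance=0
step 7 (pay 165784): balance=0
step 8 (pay 165089): balance=0
step 9 (pay 171259): balance=0
step 10 (pay 161190): balance=0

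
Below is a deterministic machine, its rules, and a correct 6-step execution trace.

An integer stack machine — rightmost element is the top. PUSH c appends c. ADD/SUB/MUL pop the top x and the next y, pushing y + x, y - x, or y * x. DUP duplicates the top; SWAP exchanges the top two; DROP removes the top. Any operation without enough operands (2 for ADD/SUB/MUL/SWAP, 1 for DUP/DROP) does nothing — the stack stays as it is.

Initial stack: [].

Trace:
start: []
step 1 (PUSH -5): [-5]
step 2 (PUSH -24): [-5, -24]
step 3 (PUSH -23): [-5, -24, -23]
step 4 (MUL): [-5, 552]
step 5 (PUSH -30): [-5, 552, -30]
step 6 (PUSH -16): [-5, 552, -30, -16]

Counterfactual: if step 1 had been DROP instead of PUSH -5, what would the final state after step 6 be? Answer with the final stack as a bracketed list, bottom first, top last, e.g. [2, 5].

[552, -30, -16]

(re-executing from step 1 with the substitution; state before step 1: [])
step 1 (DROP): []
step 2 (PUSH -24): [-24]
step 3 (PUSH -23): [-24, -23]
step 4 (MUL): [552]
step 5 (PUSH -30): [552, -30]
step 6 (PUSH -16): [552, -30, -16]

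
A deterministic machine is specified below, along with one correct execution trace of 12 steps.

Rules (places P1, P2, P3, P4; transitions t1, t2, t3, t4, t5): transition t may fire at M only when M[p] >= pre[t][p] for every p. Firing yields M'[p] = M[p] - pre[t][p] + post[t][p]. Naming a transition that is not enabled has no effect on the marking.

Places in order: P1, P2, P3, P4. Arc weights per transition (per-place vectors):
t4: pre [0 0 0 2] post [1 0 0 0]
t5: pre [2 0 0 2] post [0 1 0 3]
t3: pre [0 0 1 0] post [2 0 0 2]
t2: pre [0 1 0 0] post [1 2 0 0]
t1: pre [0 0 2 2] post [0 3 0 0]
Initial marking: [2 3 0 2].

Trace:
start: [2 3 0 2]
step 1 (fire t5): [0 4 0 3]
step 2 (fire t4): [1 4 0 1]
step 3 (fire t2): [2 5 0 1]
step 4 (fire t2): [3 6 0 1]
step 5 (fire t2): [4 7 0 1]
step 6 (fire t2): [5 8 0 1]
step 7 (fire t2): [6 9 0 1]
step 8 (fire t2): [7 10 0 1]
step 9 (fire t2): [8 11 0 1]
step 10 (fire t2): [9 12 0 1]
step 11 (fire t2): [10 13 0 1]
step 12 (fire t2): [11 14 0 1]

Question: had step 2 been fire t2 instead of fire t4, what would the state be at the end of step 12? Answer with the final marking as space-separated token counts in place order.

(re-executing from step 2 with the substitution; state before step 2: [0 4 0 3])
step 2 (fire t2): [1 5 0 3]
step 3 (fire t2): [2 6 0 3]
step 4 (fire t2): [3 7 0 3]
step 5 (fire t2): [4 8 0 3]
step 6 (fire t2): [5 9 0 3]
step 7 (fire t2): [6 10 0 3]
step 8 (fire t2): [7 11 0 3]
step 9 (fire t2): [8 12 0 3]
step 10 (fire t2): [9 13 0 3]
step 11 (fire t2): [10 14 0 3]
step 12 (fire t2): [11 15 0 3]

11 15 0 3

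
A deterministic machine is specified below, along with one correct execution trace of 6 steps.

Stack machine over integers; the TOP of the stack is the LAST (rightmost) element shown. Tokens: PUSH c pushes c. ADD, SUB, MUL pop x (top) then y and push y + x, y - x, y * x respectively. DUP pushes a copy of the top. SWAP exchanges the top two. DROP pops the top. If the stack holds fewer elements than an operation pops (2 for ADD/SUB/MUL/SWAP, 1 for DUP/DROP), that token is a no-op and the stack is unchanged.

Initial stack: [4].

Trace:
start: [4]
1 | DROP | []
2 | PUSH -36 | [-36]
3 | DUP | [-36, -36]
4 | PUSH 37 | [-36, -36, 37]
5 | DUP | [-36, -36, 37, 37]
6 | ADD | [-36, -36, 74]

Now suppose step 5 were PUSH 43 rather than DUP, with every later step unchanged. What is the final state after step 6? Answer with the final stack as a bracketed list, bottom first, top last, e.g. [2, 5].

(re-executing from step 5 with the substitution; state before step 5: [-36, -36, 37])
5 | PUSH 43 | [-36, -36, 37, 43]
6 | ADD | [-36, -36, 80]

[-36, -36, 80]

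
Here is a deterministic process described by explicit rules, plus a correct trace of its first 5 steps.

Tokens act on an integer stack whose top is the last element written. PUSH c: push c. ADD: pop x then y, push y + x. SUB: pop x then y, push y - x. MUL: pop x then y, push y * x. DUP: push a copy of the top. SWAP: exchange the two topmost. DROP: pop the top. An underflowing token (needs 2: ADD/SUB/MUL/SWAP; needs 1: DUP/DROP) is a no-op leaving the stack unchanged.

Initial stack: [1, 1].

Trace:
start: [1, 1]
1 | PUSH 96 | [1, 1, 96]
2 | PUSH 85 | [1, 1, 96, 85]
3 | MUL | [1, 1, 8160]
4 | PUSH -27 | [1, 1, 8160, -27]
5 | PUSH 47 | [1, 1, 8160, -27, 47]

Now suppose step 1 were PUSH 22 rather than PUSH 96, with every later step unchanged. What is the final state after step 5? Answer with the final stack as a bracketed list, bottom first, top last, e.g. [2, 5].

(re-executing from step 1 with the substitution; state before step 1: [1, 1])
1 | PUSH 22 | [1, 1, 22]
2 | PUSH 85 | [1, 1, 22, 85]
3 | MUL | [1, 1, 1870]
4 | PUSH -27 | [1, 1, 1870, -27]
5 | PUSH 47 | [1, 1, 1870, -27, 47]

[1, 1, 1870, -27, 47]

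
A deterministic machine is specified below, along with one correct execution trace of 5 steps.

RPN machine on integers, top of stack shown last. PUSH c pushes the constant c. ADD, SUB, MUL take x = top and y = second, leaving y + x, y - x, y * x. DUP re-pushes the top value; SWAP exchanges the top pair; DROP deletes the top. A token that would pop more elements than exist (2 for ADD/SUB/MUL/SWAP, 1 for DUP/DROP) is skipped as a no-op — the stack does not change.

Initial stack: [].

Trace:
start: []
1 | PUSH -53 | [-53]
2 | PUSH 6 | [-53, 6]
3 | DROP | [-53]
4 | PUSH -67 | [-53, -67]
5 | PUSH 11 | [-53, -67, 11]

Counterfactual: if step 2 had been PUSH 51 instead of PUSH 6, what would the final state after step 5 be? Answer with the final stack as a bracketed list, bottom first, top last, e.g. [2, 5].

(re-executing from step 2 with the substitution; state before step 2: [-53])
2 | PUSH 51 | [-53, 51]
3 | DROP | [-53]
4 | PUSH -67 | [-53, -67]
5 | PUSH 11 | [-53, -67, 11]

[-53, -67, 11]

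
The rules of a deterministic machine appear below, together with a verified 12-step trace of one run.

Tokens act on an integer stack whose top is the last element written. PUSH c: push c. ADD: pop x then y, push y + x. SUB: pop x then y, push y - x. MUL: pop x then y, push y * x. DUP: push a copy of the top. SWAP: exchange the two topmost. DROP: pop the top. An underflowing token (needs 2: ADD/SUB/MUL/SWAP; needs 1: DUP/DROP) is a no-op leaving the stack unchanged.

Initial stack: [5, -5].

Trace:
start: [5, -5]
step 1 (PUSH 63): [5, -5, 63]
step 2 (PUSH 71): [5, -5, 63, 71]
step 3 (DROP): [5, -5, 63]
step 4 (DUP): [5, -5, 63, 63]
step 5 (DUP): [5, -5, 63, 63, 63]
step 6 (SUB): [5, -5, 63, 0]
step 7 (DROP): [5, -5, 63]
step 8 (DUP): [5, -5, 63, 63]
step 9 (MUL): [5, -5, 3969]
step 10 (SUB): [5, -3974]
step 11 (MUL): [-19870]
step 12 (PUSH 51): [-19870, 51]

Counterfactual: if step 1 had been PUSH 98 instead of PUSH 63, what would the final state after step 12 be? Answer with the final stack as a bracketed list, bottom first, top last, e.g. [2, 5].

[-48045, 51]

(re-executing from step 1 with the substitution; state before step 1: [5, -5])
step 1 (PUSH 98): [5, -5, 98]
step 2 (PUSH 71): [5, -5, 98, 71]
step 3 (DROP): [5, -5, 98]
step 4 (DUP): [5, -5, 98, 98]
step 5 (DUP): [5, -5, 98, 98, 98]
step 6 (SUB): [5, -5, 98, 0]
step 7 (DROP): [5, -5, 98]
step 8 (DUP): [5, -5, 98, 98]
step 9 (MUL): [5, -5, 9604]
step 10 (SUB): [5, -9609]
step 11 (MUL): [-48045]
step 12 (PUSH 51): [-48045, 51]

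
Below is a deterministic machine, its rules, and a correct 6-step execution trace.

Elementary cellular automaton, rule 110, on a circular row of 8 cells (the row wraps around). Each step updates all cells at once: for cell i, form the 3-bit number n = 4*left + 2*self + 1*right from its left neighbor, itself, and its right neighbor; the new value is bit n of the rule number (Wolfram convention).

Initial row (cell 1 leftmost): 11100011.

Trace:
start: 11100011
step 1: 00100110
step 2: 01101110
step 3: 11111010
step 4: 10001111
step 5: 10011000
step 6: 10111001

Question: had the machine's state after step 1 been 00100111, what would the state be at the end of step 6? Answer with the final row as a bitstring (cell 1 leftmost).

00000000

state after step 1 := 00100111
step 2: 01101101
step 3: 11111111
step 4: 00000000
step 5: 00000000
step 6: 00000000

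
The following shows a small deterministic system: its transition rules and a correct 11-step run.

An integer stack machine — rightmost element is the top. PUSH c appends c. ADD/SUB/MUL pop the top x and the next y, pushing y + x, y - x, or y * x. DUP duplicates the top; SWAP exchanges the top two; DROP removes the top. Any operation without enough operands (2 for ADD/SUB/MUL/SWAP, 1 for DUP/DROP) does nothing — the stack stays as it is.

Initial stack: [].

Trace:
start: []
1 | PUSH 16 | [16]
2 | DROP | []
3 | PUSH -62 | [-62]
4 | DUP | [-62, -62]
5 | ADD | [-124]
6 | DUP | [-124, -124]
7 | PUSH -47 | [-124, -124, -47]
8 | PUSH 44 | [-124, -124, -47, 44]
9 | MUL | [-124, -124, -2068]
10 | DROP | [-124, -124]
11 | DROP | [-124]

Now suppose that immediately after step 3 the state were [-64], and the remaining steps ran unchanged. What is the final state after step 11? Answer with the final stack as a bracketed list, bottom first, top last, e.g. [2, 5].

[-128]

state after step 3 := [-64]
4 | DUP | [-64, -64]
5 | ADD | [-128]
6 | DUP | [-128, -128]
7 | PUSH -47 | [-128, -128, -47]
8 | PUSH 44 | [-128, -128, -47, 44]
9 | MUL | [-128, -128, -2068]
10 | DROP | [-128, -128]
11 | DROP | [-128]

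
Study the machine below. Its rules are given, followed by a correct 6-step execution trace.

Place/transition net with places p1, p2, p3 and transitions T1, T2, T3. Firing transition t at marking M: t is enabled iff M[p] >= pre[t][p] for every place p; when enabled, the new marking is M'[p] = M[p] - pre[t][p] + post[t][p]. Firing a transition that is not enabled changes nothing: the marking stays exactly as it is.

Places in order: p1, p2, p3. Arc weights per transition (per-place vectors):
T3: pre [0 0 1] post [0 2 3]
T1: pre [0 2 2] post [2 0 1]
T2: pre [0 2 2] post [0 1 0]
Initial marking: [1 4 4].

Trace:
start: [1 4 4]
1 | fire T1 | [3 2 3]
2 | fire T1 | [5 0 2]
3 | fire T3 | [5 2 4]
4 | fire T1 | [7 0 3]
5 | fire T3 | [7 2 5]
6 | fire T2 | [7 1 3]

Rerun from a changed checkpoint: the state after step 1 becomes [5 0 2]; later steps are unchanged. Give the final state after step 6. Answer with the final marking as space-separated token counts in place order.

state after step 1 := [5 0 2]
2 | fire T1 | [5 0 2]
3 | fire T3 | [5 2 4]
4 | fire T1 | [7 0 3]
5 | fire T3 | [7 2 5]
6 | fire T2 | [7 1 3]

7 1 3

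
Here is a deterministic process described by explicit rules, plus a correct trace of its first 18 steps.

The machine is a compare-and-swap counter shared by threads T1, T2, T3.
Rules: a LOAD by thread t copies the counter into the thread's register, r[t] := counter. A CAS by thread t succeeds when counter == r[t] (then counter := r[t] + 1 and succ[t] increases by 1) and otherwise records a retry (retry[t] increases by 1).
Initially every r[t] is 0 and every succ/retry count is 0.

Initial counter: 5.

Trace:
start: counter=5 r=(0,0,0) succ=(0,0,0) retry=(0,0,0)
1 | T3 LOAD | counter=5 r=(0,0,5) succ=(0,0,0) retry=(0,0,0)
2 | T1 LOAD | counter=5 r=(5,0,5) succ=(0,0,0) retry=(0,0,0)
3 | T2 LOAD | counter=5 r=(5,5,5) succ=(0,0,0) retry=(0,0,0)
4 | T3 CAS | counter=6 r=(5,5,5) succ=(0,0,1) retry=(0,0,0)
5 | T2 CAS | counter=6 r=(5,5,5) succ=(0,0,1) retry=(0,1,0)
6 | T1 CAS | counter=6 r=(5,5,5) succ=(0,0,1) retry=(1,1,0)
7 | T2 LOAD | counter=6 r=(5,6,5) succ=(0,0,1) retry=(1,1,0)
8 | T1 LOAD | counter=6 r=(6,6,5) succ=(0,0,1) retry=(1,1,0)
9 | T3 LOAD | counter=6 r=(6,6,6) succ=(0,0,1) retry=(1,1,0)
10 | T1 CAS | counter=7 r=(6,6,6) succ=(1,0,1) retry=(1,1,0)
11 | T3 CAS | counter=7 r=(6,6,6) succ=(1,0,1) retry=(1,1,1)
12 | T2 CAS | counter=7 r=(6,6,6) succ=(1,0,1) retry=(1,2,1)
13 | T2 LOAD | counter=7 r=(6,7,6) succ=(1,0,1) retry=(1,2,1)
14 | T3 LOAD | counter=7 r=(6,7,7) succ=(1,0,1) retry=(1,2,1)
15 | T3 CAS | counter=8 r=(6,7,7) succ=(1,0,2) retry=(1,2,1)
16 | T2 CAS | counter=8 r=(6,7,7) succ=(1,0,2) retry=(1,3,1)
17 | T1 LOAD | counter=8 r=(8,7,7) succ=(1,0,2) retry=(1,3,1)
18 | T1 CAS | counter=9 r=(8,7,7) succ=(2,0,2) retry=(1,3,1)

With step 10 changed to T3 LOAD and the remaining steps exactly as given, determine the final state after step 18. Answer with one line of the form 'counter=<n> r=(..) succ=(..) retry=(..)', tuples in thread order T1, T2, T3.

counter=9 r=(8,7,7) succ=(1,0,3) retry=(1,3,0)

(re-executing from step 10 with the substitution; state before step 10: counter=6 r=(6,6,6) succ=(0,0,1) retry=(1,1,0))
10 | T3 LOAD | counter=6 r=(6,6,6) succ=(0,0,1) retry=(1,1,0)
11 | T3 CAS | counter=7 r=(6,6,6) succ=(0,0,2) retry=(1,1,0)
12 | T2 CAS | counter=7 r=(6,6,6) succ=(0,0,2) retry=(1,2,0)
13 | T2 LOAD | counter=7 r=(6,7,6) succ=(0,0,2) retry=(1,2,0)
14 | T3 LOAD | counter=7 r=(6,7,7) succ=(0,0,2) retry=(1,2,0)
15 | T3 CAS | counter=8 r=(6,7,7) succ=(0,0,3) retry=(1,2,0)
16 | T2 CAS | counter=8 r=(6,7,7) succ=(0,0,3) retry=(1,3,0)
17 | T1 LOAD | counter=8 r=(8,7,7) succ=(0,0,3) retry=(1,3,0)
18 | T1 CAS | counter=9 r=(8,7,7) succ=(1,0,3) retry=(1,3,0)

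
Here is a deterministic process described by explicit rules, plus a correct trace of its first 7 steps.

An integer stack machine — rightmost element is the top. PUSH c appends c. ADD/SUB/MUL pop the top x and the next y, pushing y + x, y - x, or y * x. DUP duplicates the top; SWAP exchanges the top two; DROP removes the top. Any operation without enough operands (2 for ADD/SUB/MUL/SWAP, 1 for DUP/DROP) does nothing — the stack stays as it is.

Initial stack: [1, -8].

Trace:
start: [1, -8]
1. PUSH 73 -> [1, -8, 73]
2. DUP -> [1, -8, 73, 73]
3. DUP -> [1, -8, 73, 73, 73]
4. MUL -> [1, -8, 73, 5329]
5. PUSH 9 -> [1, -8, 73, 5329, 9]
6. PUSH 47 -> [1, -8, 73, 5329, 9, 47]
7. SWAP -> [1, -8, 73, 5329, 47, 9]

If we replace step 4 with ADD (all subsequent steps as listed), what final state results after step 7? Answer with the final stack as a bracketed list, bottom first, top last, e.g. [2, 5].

(re-executing from step 4 with the substitution; state before step 4: [1, -8, 73, 73, 73])
4. ADD -> [1, -8, 73, 146]
5. PUSH 9 -> [1, -8, 73, 146, 9]
6. PUSH 47 -> [1, -8, 73, 146, 9, 47]
7. SWAP -> [1, -8, 73, 146, 47, 9]

[1, -8, 73, 146, 47, 9]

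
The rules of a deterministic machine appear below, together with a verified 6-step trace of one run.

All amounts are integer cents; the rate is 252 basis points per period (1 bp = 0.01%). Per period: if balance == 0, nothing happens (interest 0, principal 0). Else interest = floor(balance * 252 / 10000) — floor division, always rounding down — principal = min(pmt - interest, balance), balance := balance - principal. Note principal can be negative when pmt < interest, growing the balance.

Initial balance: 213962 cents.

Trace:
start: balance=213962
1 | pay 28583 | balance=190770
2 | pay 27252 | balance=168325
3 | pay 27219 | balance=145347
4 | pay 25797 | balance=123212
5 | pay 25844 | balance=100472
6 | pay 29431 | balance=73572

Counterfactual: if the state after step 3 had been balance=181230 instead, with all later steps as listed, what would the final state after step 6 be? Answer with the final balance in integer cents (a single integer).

state after step 3 := balance=181230
4 | pay 25797 | balance=159999
5 | pay 25844 | balance=138186
6 | pay 29431 | balance=112237

112237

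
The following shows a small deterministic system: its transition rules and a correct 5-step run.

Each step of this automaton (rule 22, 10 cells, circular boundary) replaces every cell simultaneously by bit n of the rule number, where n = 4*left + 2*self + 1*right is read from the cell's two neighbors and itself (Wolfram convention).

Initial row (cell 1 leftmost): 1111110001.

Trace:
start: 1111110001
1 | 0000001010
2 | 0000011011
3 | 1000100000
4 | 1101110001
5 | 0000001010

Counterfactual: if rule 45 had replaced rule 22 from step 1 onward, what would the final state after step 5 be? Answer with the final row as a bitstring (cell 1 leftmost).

1001011010

(re-executing steps 1..5 under rule 45; state before step 1: 1111110001)
1 | 0000000101
2 | 0111110111
3 | 1100001100
4 | 1001101000
5 | 1001011010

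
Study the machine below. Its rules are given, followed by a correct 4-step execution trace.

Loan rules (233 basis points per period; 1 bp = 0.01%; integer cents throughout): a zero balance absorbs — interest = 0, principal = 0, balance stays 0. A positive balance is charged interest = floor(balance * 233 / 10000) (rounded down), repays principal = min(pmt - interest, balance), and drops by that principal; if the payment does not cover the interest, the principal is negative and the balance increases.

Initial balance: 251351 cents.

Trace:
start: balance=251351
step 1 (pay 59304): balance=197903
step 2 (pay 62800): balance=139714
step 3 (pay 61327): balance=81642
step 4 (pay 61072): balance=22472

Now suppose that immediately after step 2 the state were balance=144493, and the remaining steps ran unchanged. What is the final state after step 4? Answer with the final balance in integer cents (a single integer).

state after step 2 := balance=144493
step 3 (pay 61327): balance=86532
step 4 (pay 61072): balance=27476

27476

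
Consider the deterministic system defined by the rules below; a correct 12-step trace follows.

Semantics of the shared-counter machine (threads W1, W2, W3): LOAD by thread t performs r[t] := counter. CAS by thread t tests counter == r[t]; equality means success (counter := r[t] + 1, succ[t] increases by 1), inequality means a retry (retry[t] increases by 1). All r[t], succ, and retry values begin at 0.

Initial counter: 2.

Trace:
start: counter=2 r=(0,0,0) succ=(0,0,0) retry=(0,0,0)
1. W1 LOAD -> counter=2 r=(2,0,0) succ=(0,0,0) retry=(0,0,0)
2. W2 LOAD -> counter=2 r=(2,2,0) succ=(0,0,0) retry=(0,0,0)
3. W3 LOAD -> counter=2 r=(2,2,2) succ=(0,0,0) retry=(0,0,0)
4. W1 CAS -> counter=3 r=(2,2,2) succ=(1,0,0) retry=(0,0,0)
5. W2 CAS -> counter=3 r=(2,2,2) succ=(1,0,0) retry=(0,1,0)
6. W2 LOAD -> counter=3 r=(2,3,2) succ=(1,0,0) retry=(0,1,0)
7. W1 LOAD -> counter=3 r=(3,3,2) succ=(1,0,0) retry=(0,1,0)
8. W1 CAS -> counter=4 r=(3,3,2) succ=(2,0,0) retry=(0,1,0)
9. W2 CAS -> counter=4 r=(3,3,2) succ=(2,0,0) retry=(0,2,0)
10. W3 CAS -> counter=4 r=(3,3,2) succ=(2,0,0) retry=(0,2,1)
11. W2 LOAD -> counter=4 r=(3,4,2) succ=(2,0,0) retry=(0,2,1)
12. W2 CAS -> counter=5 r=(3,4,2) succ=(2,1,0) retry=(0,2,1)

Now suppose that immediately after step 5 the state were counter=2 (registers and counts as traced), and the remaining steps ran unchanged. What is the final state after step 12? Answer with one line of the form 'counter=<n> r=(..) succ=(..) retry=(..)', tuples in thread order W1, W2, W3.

counter=4 r=(2,3,2) succ=(2,1,0) retry=(0,2,1)

state after step 5 := counter=2 r=(2,2,2) succ=(1,0,0) retry=(0,1,0)
6. W2 LOAD -> counter=2 r=(2,2,2) succ=(1,0,0) retry=(0,1,0)
7. W1 LOAD -> counter=2 r=(2,2,2) succ=(1,0,0) retry=(0,1,0)
8. W1 CAS -> counter=3 r=(2,2,2) succ=(2,0,0) retry=(0,1,0)
9. W2 CAS -> counter=3 r=(2,2,2) succ=(2,0,0) retry=(0,2,0)
10. W3 CAS -> counter=3 r=(2,2,2) succ=(2,0,0) retry=(0,2,1)
11. W2 LOAD -> counter=3 r=(2,3,2) succ=(2,0,0) retry=(0,2,1)
12. W2 CAS -> counter=4 r=(2,3,2) succ=(2,1,0) retry=(0,2,1)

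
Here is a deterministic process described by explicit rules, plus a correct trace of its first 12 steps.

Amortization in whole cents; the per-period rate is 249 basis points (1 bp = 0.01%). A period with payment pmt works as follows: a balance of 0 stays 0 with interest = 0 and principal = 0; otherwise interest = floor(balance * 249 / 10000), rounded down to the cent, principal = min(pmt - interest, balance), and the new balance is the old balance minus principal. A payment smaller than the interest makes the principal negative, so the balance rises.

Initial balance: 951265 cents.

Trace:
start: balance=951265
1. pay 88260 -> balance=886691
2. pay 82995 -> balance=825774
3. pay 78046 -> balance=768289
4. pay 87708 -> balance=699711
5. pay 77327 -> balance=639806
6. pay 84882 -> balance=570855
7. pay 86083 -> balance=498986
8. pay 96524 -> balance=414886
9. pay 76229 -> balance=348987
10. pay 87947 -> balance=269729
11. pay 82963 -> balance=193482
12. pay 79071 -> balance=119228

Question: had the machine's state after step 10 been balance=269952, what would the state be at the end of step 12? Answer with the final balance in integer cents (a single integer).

119462

state after step 10 := balance=269952
11. pay 82963 -> balance=193710
12. pay 79071 -> balance=119462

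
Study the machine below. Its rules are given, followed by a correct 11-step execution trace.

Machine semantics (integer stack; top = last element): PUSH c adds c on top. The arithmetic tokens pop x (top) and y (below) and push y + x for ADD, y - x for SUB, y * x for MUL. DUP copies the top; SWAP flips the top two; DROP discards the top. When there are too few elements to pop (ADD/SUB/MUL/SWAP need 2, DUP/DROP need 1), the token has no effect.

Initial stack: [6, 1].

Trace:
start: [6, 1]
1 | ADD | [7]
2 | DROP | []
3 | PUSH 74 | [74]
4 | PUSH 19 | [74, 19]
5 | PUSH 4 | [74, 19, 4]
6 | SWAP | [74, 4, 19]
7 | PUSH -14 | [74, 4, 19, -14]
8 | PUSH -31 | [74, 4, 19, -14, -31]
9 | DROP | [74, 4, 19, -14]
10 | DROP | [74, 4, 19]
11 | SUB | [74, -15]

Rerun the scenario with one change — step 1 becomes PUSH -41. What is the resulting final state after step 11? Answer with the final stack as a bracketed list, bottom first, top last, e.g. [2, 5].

[6, 1, 74, -15]

(re-executing from step 1 with the substitution; state before step 1: [6, 1])
1 | PUSH -41 | [6, 1, -41]
2 | DROP | [6, 1]
3 | PUSH 74 | [6, 1, 74]
4 | PUSH 19 | [6, 1, 74, 19]
5 | PUSH 4 | [6, 1, 74, 19, 4]
6 | SWAP | [6, 1, 74, 4, 19]
7 | PUSH -14 | [6, 1, 74, 4, 19, -14]
8 | PUSH -31 | [6, 1, 74, 4, 19, -14, -31]
9 | DROP | [6, 1, 74, 4, 19, -14]
10 | DROP | [6, 1, 74, 4, 19]
11 | SUB | [6, 1, 74, -15]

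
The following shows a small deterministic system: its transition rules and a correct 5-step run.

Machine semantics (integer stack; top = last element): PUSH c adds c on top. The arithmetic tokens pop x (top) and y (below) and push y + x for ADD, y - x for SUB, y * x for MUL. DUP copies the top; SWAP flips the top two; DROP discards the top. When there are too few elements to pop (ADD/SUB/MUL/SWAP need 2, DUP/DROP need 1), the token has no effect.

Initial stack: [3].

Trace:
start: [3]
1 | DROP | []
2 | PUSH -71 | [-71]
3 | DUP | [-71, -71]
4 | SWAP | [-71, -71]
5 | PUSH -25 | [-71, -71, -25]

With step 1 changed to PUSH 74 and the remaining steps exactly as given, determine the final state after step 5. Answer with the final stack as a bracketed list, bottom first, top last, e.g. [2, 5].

[3, 74, -71, -71, -25]

(re-executing from step 1 with the substitution; state before step 1: [3])
1 | PUSH 74 | [3, 74]
2 | PUSH -71 | [3, 74, -71]
3 | DUP | [3, 74, -71, -71]
4 | SWAP | [3, 74, -71, -71]
5 | PUSH -25 | [3, 74, -71, -71, -25]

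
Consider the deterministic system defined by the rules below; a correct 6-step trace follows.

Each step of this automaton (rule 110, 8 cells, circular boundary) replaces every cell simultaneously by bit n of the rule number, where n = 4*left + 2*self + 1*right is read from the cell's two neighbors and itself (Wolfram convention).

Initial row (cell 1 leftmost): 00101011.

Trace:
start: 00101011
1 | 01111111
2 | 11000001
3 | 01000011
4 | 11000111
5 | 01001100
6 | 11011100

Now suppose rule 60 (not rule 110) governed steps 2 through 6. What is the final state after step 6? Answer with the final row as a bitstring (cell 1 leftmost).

(re-executing steps 2..6 under rule 60; state before step 2: 01111111)
2 | 11000000
3 | 10100000
4 | 11110000
5 | 10001000
6 | 11001100

11001100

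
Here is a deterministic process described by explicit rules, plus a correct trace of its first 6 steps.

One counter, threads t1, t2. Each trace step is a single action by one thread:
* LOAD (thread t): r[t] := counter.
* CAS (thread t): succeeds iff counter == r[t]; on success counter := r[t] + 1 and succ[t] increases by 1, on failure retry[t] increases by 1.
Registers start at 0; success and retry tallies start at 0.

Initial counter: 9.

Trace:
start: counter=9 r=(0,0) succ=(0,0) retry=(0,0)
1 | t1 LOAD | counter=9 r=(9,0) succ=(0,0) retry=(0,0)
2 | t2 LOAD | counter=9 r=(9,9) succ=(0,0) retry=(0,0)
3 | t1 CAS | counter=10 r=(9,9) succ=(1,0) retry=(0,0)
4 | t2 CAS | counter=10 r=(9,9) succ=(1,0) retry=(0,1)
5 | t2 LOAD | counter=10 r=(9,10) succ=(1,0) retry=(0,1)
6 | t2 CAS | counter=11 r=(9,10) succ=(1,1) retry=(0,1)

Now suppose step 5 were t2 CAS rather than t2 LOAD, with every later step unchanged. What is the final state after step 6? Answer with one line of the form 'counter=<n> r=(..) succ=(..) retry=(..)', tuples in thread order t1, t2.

(re-executing from step 5 with the substitution; state before step 5: counter=10 r=(9,9) succ=(1,0) retry=(0,1))
5 | t2 CAS | counter=10 r=(9,9) succ=(1,0) retry=(0,2)
6 | t2 CAS | counter=10 r=(9,9) succ=(1,0) retry=(0,3)

counter=10 r=(9,9) succ=(1,0) retry=(0,3)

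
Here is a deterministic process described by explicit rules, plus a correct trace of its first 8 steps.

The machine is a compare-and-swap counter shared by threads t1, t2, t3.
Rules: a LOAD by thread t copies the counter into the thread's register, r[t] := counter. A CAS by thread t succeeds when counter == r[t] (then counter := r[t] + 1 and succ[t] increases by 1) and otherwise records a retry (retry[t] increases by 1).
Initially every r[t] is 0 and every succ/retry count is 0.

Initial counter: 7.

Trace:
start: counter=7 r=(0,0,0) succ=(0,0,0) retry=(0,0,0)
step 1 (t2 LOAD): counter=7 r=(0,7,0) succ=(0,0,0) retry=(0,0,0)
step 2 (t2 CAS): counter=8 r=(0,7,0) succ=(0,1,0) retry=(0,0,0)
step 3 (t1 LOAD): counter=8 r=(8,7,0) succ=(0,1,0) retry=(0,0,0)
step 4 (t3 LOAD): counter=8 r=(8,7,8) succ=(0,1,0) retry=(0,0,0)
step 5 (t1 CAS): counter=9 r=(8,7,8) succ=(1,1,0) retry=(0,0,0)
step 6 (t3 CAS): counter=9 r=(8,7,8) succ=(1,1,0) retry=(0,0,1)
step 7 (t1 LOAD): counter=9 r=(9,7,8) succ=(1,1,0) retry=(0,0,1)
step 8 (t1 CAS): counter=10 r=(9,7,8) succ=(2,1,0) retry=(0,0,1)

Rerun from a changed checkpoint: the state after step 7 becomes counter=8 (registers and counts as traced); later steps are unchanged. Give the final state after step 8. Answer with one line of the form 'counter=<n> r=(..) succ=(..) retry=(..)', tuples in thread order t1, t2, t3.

state after step 7 := counter=8 r=(9,7,8) succ=(1,1,0) retry=(0,0,1)
step 8 (t1 CAS): counter=8 r=(9,7,8) succ=(1,1,0) retry=(1,0,1)

counter=8 r=(9,7,8) succ=(1,1,0) retry=(1,0,1)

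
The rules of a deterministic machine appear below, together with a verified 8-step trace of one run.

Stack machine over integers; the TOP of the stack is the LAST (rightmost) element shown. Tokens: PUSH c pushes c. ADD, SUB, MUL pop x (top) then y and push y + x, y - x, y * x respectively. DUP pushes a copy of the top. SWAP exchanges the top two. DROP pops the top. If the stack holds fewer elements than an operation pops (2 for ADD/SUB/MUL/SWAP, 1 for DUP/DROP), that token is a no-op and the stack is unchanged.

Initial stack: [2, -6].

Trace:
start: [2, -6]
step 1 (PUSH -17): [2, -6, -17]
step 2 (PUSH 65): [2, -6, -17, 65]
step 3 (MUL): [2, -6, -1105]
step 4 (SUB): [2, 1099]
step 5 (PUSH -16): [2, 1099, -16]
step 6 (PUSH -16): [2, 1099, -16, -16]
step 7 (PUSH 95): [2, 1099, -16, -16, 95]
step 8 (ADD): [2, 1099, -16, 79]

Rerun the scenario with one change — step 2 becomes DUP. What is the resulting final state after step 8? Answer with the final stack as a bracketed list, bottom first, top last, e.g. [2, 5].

[2, -295, -16, 79]

(re-executing from step 2 with the substitution; state before step 2: [2, -6, -17])
step 2 (DUP): [2, -6, -17, -17]
step 3 (MUL): [2, -6, 289]
step 4 (SUB): [2, -295]
step 5 (PUSH -16): [2, -295, -16]
step 6 (PUSH -16): [2, -295, -16, -16]
step 7 (PUSH 95): [2, -295, -16, -16, 95]
step 8 (ADD): [2, -295, -16, 79]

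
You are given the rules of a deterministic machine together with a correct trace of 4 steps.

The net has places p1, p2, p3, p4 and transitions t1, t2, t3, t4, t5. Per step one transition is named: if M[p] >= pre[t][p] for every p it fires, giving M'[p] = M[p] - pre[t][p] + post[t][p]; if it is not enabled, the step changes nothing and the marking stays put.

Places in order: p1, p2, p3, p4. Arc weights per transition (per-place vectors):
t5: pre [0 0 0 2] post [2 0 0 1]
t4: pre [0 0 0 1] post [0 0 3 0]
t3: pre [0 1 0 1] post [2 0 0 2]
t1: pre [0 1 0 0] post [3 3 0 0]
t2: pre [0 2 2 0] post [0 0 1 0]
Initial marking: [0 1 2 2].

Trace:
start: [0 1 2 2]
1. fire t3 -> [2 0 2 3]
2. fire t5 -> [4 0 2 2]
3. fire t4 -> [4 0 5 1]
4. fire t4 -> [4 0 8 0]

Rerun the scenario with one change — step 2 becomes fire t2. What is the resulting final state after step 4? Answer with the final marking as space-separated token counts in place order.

(re-executing from step 2 with the substitution; state before step 2: [2 0 2 3])
2. fire t2 -> [2 0 2 3]
3. fire t4 -> [2 0 5 2]
4. fire t4 -> [2 0 8 1]

2 0 8 1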